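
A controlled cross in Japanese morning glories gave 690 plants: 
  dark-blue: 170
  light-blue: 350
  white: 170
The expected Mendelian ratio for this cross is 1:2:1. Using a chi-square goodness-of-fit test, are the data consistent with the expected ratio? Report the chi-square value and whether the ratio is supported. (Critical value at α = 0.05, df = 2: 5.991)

Expected counts for N = 690 under a 1:2:1 ratio (total parts = 4):
  dark-blue: 690 × 1/4 = 172.5
  light-blue: 690 × 2/4 = 345
  white: 690 × 1/4 = 172.5
χ² = Σ (O − E)² / E
  dark-blue: (170 − 172.5)² / 172.5 = 0.0362
  light-blue: (350 − 345)² / 345 = 0.0725
  white: (170 − 172.5)² / 172.5 = 0.0362
χ² = 0.0362 + 0.0725 + 0.0362 = 0.1449 ≈ 0.145
Degrees of freedom = 3 − 1 = 2; critical value at α = 0.05 is 5.991.
Since 0.145 < 5.991, we fail to reject the null hypothesis — the data are consistent with the 1:2:1 ratio.

0.145; consistent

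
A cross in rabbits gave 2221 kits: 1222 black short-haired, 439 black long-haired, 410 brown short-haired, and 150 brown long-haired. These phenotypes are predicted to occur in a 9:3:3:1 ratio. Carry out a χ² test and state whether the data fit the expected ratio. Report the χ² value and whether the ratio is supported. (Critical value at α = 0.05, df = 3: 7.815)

Expected counts for N = 2221 under a 9:3:3:1 ratio (total parts = 16):
  black short-haired: 2221 × 9/16 = 1249.3125
  black long-haired: 2221 × 3/16 = 416.4375
  brown short-haired: 2221 × 3/16 = 416.4375
  brown long-haired: 2221 × 1/16 = 138.8125
χ² = Σ (O − E)² / E
  black short-haired: (1222 − 1249.3125)² / 1249.3125 = 0.5971
  black long-haired: (439 − 416.4375)² / 416.4375 = 1.2224
  brown short-haired: (410 − 416.4375)² / 416.4375 = 0.0995
  brown long-haired: (150 − 138.8125)² / 138.8125 = 0.9016
χ² = 0.5971 + 1.2224 + 0.0995 + 0.9016 = 2.8206 ≈ 2.821
Degrees of freedom = 4 − 1 = 3; critical value at α = 0.05 is 7.815.
Since 2.821 < 7.815, we fail to reject the null hypothesis — the data are consistent with the 9:3:3:1 ratio.

2.821; consistent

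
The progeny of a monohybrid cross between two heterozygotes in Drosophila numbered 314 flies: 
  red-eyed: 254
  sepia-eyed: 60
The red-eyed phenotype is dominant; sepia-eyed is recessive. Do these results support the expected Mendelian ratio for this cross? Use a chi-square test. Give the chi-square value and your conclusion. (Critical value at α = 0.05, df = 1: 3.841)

For a monohybrid cross between heterozygotes with complete dominance, the expected phenotypic ratio is 3:1.
The 3:1 ratio has 4 parts, so with N = 314 the expected counts are:
  red-eyed: 314 × 3/4 = 235.5
  sepia-eyed: 314 × 1/4 = 78.5
χ² = Σ (O − E)² / E
  red-eyed: (254 − 235.5)² / 235.5 = 1.4533
  sepia-eyed: (60 − 78.5)² / 78.5 = 4.3599
χ² = 1.4533 + 4.3599 = 5.8132 ≈ 5.813
Degrees of freedom = 2 − 1 = 1; critical value at α = 0.05 is 3.841.
Since 5.813 > 3.841, we reject the null hypothesis — the data do not fit the 3:1 ratio.

5.813; not consistent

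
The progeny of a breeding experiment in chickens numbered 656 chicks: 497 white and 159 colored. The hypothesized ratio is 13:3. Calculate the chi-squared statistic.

12.968

The 13:3 ratio has 16 parts, so with N = 656 the expected counts are:
  white: 656 × 13/16 = 533
  colored: 656 × 3/16 = 123
χ² = Σ (O − E)² / E
  white: (497 − 533)² / 533 = 2.4315
  colored: (159 − 123)² / 123 = 10.5366
χ² = 2.4315 + 10.5366 = 12.9681 ≈ 12.968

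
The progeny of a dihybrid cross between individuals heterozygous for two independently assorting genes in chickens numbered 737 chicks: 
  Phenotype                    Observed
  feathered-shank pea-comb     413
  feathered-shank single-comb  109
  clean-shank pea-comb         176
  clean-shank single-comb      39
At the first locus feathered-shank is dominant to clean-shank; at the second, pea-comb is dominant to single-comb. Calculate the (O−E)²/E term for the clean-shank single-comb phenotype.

1.083

A dihybrid F₂ with independent assortment and complete dominance at both loci gives a 9:3:3:1 phenotypic ratio.
The 9:3:3:1 ratio has 16 parts, so with N = 737 the expected counts are:
  feathered-shank pea-comb: 737 × 9/16 = 414.5625
  feathered-shank single-comb: 737 × 3/16 = 138.1875
  clean-shank pea-comb: 737 × 3/16 = 138.1875
  clean-shank single-comb: 737 × 1/16 = 46.0625
Contribution of clean-shank single-comb: (39 − 46.0625)² / 46.0625 = 1.0829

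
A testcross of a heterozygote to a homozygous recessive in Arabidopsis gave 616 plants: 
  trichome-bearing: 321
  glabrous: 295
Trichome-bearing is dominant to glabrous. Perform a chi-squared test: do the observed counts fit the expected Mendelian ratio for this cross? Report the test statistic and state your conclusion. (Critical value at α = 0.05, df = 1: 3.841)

1.097; consistent

A testcross of a heterozygote (Aa × aa) gives a 1:1 phenotypic ratio.
Expected counts for N = 616 under a 1:1 ratio (total parts = 2):
  trichome-bearing: 616 × 1/2 = 308
  glabrous: 616 × 1/2 = 308
χ² = Σ (O − E)² / E
  trichome-bearing: (321 − 308)² / 308 = 0.5487
  glabrous: (295 − 308)² / 308 = 0.5487
χ² = 0.5487 + 0.5487 = 1.0974 ≈ 1.097
Degrees of freedom = 2 − 1 = 1; critical value at α = 0.05 is 3.841.
Since 1.097 < 3.841, we fail to reject the null hypothesis — the data are consistent with the 1:1 ratio.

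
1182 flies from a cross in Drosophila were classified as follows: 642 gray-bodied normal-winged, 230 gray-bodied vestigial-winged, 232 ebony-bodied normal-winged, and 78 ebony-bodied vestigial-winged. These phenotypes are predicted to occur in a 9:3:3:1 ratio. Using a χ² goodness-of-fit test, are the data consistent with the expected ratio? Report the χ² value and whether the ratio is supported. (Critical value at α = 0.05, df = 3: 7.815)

1.820; consistent

Under the 9:3:3:1 hypothesis (Σ ratio = 16, N = 1182):
  gray-bodied normal-winged: 1182 × 9/16 = 664.875
  gray-bodied vestigial-winged: 1182 × 3/16 = 221.625
  ebony-bodied normal-winged: 1182 × 3/16 = 221.625
  ebony-bodied vestigial-winged: 1182 × 1/16 = 73.875
χ² = Σ (O − E)² / E
  gray-bodied normal-winged: (642 − 664.875)² / 664.875 = 0.7870
  gray-bodied vestigial-winged: (230 − 221.625)² / 221.625 = 0.3165
  ebony-bodied normal-winged: (232 − 221.625)² / 221.625 = 0.4857
  ebony-bodied vestigial-winged: (78 − 73.875)² / 73.875 = 0.2303
χ² = 0.7870 + 0.3165 + 0.4857 + 0.2303 = 1.8195 ≈ 1.820
Degrees of freedom = 4 − 1 = 3; critical value at α = 0.05 is 7.815.
Since 1.820 < 7.815, we fail to reject the null hypothesis — the data are consistent with the 9:3:3:1 ratio.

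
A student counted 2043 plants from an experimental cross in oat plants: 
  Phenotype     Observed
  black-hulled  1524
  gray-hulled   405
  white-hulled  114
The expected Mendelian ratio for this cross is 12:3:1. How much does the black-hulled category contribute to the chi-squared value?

0.044

Under the 12:3:1 hypothesis (Σ ratio = 16, N = 2043):
  black-hulled: 2043 × 12/16 = 1532.25
  gray-hulled: 2043 × 3/16 = 383.0625
  white-hulled: 2043 × 1/16 = 127.6875
Contribution of black-hulled: (1524 − 1532.25)² / 1532.25 = 0.0444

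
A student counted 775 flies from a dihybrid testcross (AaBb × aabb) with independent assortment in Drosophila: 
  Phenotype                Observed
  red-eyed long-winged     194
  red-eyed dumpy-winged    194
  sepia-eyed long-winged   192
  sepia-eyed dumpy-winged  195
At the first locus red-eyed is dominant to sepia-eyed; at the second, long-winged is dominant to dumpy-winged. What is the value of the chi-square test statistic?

A dihybrid testcross with independent assortment gives a 1:1:1:1 ratio.
The 1:1:1:1 ratio has 4 parts, so with N = 775 the expected counts are:
  red-eyed long-winged: 775 × 1/4 = 193.75
  red-eyed dumpy-winged: 775 × 1/4 = 193.75
  sepia-eyed long-winged: 775 × 1/4 = 193.75
  sepia-eyed dumpy-winged: 775 × 1/4 = 193.75
χ² = Σ (O − E)² / E
  red-eyed long-winged: (194 − 193.75)² / 193.75 = 0.0003
  red-eyed dumpy-winged: (194 − 193.75)² / 193.75 = 0.0003
  sepia-eyed long-winged: (192 − 193.75)² / 193.75 = 0.0158
  sepia-eyed dumpy-winged: (195 − 193.75)² / 193.75 = 0.0081
χ² = 0.0003 + 0.0003 + 0.0158 + 0.0081 = 0.0245 ≈ 0.025

0.025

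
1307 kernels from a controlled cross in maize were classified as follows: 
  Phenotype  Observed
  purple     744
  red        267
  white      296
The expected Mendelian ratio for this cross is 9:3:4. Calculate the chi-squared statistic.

4.963

Total ratio parts = 16. Expected numbers out of 1307:
  purple: 1307 × 9/16 = 735.1875
  red: 1307 × 3/16 = 245.0625
  white: 1307 × 4/16 = 326.75
χ² = Σ (O − E)² / E
  purple: (744 − 735.1875)² / 735.1875 = 0.1056
  red: (267 − 245.0625)² / 245.0625 = 1.9638
  white: (296 − 326.75)² / 326.75 = 2.8938
χ² = 0.1056 + 1.9638 + 2.8938 = 4.9632 ≈ 4.963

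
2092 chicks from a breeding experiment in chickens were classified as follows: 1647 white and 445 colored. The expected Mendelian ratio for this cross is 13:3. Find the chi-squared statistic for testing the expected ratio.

8.731

Expected counts for N = 2092 under a 13:3 ratio (total parts = 16):
  white: 2092 × 13/16 = 1699.75
  colored: 2092 × 3/16 = 392.25
χ² = Σ (O − E)² / E
  white: (1647 − 1699.75)² / 1699.75 = 1.6370
  colored: (445 − 392.25)² / 392.25 = 7.0938
χ² = 1.6370 + 7.0938 = 8.7308 ≈ 8.731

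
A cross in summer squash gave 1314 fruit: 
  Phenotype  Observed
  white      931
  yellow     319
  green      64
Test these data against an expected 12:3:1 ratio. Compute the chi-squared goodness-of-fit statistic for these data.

The 12:3:1 ratio has 16 parts, so with N = 1314 the expected counts are:
  white: 1314 × 12/16 = 985.5
  yellow: 1314 × 3/16 = 246.375
  green: 1314 × 1/16 = 82.125
χ² = Σ (O − E)² / E
  white: (931 − 985.5)² / 985.5 = 3.0140
  yellow: (319 − 246.375)² / 246.375 = 21.4080
  green: (64 − 82.125)² / 82.125 = 4.0002
χ² = 3.0140 + 21.4080 + 4.0002 = 28.4222 ≈ 28.422

28.422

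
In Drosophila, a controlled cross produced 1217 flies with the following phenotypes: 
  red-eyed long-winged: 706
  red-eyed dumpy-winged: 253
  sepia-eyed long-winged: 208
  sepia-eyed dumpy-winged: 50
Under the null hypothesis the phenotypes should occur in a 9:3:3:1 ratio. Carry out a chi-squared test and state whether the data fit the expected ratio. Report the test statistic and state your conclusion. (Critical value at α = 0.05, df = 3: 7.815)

14.086; not consistent

The 9:3:3:1 ratio has 16 parts, so with N = 1217 the expected counts are:
  red-eyed long-winged: 1217 × 9/16 = 684.5625
  red-eyed dumpy-winged: 1217 × 3/16 = 228.1875
  sepia-eyed long-winged: 1217 × 3/16 = 228.1875
  sepia-eyed dumpy-winged: 1217 × 1/16 = 76.0625
χ² = Σ (O − E)² / E
  red-eyed long-winged: (706 − 684.5625)² / 684.5625 = 0.6713
  red-eyed dumpy-winged: (253 − 228.1875)² / 228.1875 = 2.6980
  sepia-eyed long-winged: (208 − 228.1875)² / 228.1875 = 1.7860
  sepia-eyed dumpy-winged: (50 − 76.0625)² / 76.0625 = 8.9302
χ² = 0.6713 + 2.6980 + 1.7860 + 8.9302 = 14.0855 ≈ 14.086
Degrees of freedom = 4 − 1 = 3; critical value at α = 0.05 is 7.815.
Since 14.086 > 7.815, we reject the null hypothesis — the data do not fit the 9:3:3:1 ratio.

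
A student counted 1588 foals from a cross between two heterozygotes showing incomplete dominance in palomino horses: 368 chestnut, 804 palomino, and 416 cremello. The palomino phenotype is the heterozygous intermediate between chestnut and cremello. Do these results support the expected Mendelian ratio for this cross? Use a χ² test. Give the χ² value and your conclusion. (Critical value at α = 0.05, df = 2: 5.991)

With incomplete dominance, a heterozygote × heterozygote cross gives a 1:2:1 phenotypic ratio.
Total ratio parts = 4. Expected numbers out of 1588:
  chestnut: 1588 × 1/4 = 397
  palomino: 1588 × 2/4 = 794
  cremello: 1588 × 1/4 = 397
χ² = Σ (O − E)² / E
  chestnut: (368 − 397)² / 397 = 2.1184
  palomino: (804 − 794)² / 794 = 0.1259
  cremello: (416 − 397)² / 397 = 0.9093
χ² = 2.1184 + 0.1259 + 0.9093 = 3.1536 ≈ 3.154
Degrees of freedom = 3 − 1 = 2; critical value at α = 0.05 is 5.991.
Since 3.154 < 5.991, we fail to reject the null hypothesis — the data are consistent with the 1:2:1 ratio.

3.154; consistent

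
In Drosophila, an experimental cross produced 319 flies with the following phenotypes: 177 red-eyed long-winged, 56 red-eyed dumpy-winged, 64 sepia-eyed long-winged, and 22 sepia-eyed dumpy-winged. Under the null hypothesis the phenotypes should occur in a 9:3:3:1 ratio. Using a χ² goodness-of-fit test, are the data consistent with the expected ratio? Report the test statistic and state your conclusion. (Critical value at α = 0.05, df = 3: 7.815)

Under the 9:3:3:1 hypothesis (Σ ratio = 16, N = 319):
  red-eyed long-winged: 319 × 9/16 = 179.4375
  red-eyed dumpy-winged: 319 × 3/16 = 59.8125
  sepia-eyed long-winged: 319 × 3/16 = 59.8125
  sepia-eyed dumpy-winged: 319 × 1/16 = 19.9375
χ² = Σ (O − E)² / E
  red-eyed long-winged: (177 − 179.4375)² / 179.4375 = 0.0331
  red-eyed dumpy-winged: (56 − 59.8125)² / 59.8125 = 0.2430
  sepia-eyed long-winged: (64 − 59.8125)² / 59.8125 = 0.2932
  sepia-eyed dumpy-winged: (22 − 19.9375)² / 19.9375 = 0.2134
χ² = 0.0331 + 0.2430 + 0.2932 + 0.2134 = 0.7827 ≈ 0.783
Degrees of freedom = 4 − 1 = 3; critical value at α = 0.05 is 7.815.
Since 0.783 < 7.815, we fail to reject the null hypothesis — the data are consistent with the 9:3:3:1 ratio.

0.783; consistent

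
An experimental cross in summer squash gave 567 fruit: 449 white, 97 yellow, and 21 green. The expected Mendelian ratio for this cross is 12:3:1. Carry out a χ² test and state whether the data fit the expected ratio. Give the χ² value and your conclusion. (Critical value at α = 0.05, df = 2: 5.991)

Expected counts for N = 567 under a 12:3:1 ratio (total parts = 16):
  white: 567 × 12/16 = 425.25
  yellow: 567 × 3/16 = 106.3125
  green: 567 × 1/16 = 35.4375
χ² = Σ (O − E)² / E
  white: (449 − 425.25)² / 425.25 = 1.3264
  yellow: (97 − 106.3125)² / 106.3125 = 0.8157
  green: (21 − 35.4375)² / 35.4375 = 5.8819
χ² = 1.3264 + 0.8157 + 5.8819 = 8.024
Degrees of freedom = 3 − 1 = 2; critical value at α = 0.05 is 5.991.
Since 8.024 > 5.991, we reject the null hypothesis — the data do not fit the 12:3:1 ratio.

8.024; not consistent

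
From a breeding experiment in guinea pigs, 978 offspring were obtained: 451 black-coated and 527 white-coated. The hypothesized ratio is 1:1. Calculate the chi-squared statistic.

5.906

Expected counts for N = 978 under a 1:1 ratio (total parts = 2):
  black-coated: 978 × 1/2 = 489
  white-coated: 978 × 1/2 = 489
χ² = Σ (O − E)² / E
  black-coated: (451 − 489)² / 489 = 2.9530
  white-coated: (527 − 489)² / 489 = 2.9530
χ² = 2.9530 + 2.9530 = 5.906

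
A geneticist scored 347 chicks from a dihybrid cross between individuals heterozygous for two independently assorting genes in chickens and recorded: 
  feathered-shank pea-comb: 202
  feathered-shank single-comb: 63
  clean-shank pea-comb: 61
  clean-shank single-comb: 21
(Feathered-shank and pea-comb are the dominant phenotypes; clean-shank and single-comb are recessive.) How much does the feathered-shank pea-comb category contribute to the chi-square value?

A dihybrid F₂ with independent assortment and complete dominance at both loci gives a 9:3:3:1 phenotypic ratio.
Under the 9:3:3:1 hypothesis (Σ ratio = 16, N = 347):
  feathered-shank pea-comb: 347 × 9/16 = 195.1875
  feathered-shank single-comb: 347 × 3/16 = 65.0625
  clean-shank pea-comb: 347 × 3/16 = 65.0625
  clean-shank single-comb: 347 × 1/16 = 21.6875
Contribution of feathered-shank pea-comb: (202 − 195.1875)² / 195.1875 = 0.2378

0.238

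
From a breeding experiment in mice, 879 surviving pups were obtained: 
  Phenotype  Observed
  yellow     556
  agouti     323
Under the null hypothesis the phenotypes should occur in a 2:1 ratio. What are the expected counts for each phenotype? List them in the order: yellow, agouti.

Expected counts for N = 879 under a 2:1 ratio (total parts = 3):
  yellow: 879 × 2/3 = 586
  agouti: 879 × 1/3 = 293

586, 293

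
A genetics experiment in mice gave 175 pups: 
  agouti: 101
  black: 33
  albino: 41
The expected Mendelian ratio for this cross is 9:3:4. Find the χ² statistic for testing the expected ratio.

0.241

Total ratio parts = 16. Expected numbers out of 175:
  agouti: 175 × 9/16 = 98.4375
  black: 175 × 3/16 = 32.8125
  albino: 175 × 4/16 = 43.75
χ² = Σ (O − E)² / E
  agouti: (101 − 98.4375)² / 98.4375 = 0.0667
  black: (33 − 32.8125)² / 32.8125 = 0.0011
  albino: (41 − 43.75)² / 43.75 = 0.1729
χ² = 0.0667 + 0.0011 + 0.1729 = 0.2407 ≈ 0.241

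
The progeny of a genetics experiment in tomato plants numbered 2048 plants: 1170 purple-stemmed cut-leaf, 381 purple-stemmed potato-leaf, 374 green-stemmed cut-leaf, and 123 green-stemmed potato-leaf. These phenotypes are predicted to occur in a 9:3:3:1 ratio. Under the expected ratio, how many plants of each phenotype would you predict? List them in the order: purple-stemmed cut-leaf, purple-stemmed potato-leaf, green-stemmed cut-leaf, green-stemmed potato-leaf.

1152, 384, 384, 128

Under the 9:3:3:1 hypothesis (Σ ratio = 16, N = 2048):
  purple-stemmed cut-leaf: 2048 × 9/16 = 1152
  purple-stemmed potato-leaf: 2048 × 3/16 = 384
  green-stemmed cut-leaf: 2048 × 3/16 = 384
  green-stemmed potato-leaf: 2048 × 1/16 = 128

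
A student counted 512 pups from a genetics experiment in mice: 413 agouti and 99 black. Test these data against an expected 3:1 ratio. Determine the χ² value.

8.760

The 3:1 ratio has 4 parts, so with N = 512 the expected counts are:
  agouti: 512 × 3/4 = 384
  black: 512 × 1/4 = 128
χ² = Σ (O − E)² / E
  agouti: (413 − 384)² / 384 = 2.1901
  black: (99 − 128)² / 128 = 6.5703
χ² = 2.1901 + 6.5703 = 8.7604 ≈ 8.760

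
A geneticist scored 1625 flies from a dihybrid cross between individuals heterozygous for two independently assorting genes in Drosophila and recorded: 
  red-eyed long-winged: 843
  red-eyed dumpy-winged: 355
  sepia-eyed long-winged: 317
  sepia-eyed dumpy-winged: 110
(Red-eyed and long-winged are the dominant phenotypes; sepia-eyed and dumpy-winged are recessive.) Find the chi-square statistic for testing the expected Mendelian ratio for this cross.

15.031

A dihybrid F₂ with independent assortment and complete dominance at both loci gives a 9:3:3:1 phenotypic ratio.
Under the 9:3:3:1 hypothesis (Σ ratio = 16, N = 1625):
  red-eyed long-winged: 1625 × 9/16 = 914.0625
  red-eyed dumpy-winged: 1625 × 3/16 = 304.6875
  sepia-eyed long-winged: 1625 × 3/16 = 304.6875
  sepia-eyed dumpy-winged: 1625 × 1/16 = 101.5625
χ² = Σ (O − E)² / E
  red-eyed long-winged: (843 − 914.0625)² / 914.0625 = 5.5247
  red-eyed dumpy-winged: (355 − 304.6875)² / 304.6875 = 8.3080
  sepia-eyed long-winged: (317 − 304.6875)² / 304.6875 = 0.4976
  sepia-eyed dumpy-winged: (110 − 101.5625)² / 101.5625 = 0.7010
χ² = 5.5247 + 8.3080 + 0.4976 + 0.7010 = 15.0313 ≈ 15.031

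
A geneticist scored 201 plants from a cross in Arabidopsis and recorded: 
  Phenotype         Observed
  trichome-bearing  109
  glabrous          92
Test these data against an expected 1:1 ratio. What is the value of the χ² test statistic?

1.438

Total ratio parts = 2. Expected numbers out of 201:
  trichome-bearing: 201 × 1/2 = 100.5
  glabrous: 201 × 1/2 = 100.5
χ² = Σ (O − E)² / E
  trichome-bearing: (109 − 100.5)² / 100.5 = 0.7189
  glabrous: (92 − 100.5)² / 100.5 = 0.7189
χ² = 0.7189 + 0.7189 = 1.4378 ≈ 1.438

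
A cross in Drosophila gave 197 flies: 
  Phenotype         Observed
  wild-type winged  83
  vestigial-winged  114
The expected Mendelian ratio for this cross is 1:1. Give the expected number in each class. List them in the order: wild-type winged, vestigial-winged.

98.5, 98.5

The 1:1 ratio has 2 parts, so with N = 197 the expected counts are:
  wild-type winged: 197 × 1/2 = 98.5
  vestigial-winged: 197 × 1/2 = 98.5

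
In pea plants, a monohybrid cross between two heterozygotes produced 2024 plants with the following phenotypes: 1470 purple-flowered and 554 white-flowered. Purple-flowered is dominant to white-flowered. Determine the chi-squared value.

For a monohybrid cross between heterozygotes with complete dominance, the expected phenotypic ratio is 3:1.
The 3:1 ratio has 4 parts, so with N = 2024 the expected counts are:
  purple-flowered: 2024 × 3/4 = 1518
  white-flowered: 2024 × 1/4 = 506
χ² = Σ (O − E)² / E
  purple-flowered: (1470 − 1518)² / 1518 = 1.5178
  white-flowered: (554 − 506)² / 506 = 4.5534
χ² = 1.5178 + 4.5534 = 6.0712 ≈ 6.071

6.071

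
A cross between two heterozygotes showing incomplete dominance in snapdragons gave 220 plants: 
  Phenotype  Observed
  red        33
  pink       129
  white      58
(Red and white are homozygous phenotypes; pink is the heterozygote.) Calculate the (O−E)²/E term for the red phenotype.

With incomplete dominance, a heterozygote × heterozygote cross gives a 1:2:1 phenotypic ratio.
Total ratio parts = 4. Expected numbers out of 220:
  red: 220 × 1/4 = 55
  pink: 220 × 2/4 = 110
  white: 220 × 1/4 = 55
Contribution of red: (33 − 55)² / 55 = 8.8000

8.800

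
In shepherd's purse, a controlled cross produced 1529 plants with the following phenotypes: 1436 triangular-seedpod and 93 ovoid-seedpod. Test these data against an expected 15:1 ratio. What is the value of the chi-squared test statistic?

Total ratio parts = 16. Expected numbers out of 1529:
  triangular-seedpod: 1529 × 15/16 = 1433.4375
  ovoid-seedpod: 1529 × 1/16 = 95.5625
χ² = Σ (O − E)² / E
  triangular-seedpod: (1436 − 1433.4375)² / 1433.4375 = 0.0046
  ovoid-seedpod: (93 − 95.5625)² / 95.5625 = 0.0687
χ² = 0.0046 + 0.0687 = 0.0733 ≈ 0.073

0.073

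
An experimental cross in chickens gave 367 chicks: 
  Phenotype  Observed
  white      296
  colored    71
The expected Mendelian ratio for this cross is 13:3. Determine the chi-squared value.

Expected counts for N = 367 under a 13:3 ratio (total parts = 16):
  white: 367 × 13/16 = 298.1875
  colored: 367 × 3/16 = 68.8125
χ² = Σ (O − E)² / E
  white: (296 − 298.1875)² / 298.1875 = 0.0160
  colored: (71 − 68.8125)² / 68.8125 = 0.0695
χ² = 0.0160 + 0.0695 = 0.0855 ≈ 0.086

0.086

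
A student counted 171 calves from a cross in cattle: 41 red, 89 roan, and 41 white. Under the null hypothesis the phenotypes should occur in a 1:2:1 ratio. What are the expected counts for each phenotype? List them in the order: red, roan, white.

42.75, 85.5, 42.75

Expected counts for N = 171 under a 1:2:1 ratio (total parts = 4):
  red: 171 × 1/4 = 42.75
  roan: 171 × 2/4 = 85.5
  white: 171 × 1/4 = 42.75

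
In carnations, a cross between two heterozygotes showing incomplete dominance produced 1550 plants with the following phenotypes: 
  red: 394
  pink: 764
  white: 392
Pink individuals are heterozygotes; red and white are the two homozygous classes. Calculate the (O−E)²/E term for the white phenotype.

0.052

With incomplete dominance, a heterozygote × heterozygote cross gives a 1:2:1 phenotypic ratio.
The 1:2:1 ratio has 4 parts, so with N = 1550 the expected counts are:
  red: 1550 × 1/4 = 387.5
  pink: 1550 × 2/4 = 775
  white: 1550 × 1/4 = 387.5
Contribution of white: (392 − 387.5)² / 387.5 = 0.0523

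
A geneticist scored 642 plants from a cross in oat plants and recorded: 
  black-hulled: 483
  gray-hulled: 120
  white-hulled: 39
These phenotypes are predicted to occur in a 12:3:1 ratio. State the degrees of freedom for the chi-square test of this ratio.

2

A goodness-of-fit test with 3 phenotype classes has df = 3 − 1 = 2.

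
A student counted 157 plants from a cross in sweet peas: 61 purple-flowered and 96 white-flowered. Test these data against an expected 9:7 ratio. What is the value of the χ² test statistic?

Total ratio parts = 16. Expected numbers out of 157:
  purple-flowered: 157 × 9/16 = 88.3125
  white-flowered: 157 × 7/16 = 68.6875
χ² = Σ (O − E)² / E
  purple-flowered: (61 − 88.3125)² / 88.3125 = 8.4470
  white-flowered: (96 − 68.6875)² / 68.6875 = 10.8604
χ² = 8.4470 + 10.8604 = 19.3074 ≈ 19.307

19.307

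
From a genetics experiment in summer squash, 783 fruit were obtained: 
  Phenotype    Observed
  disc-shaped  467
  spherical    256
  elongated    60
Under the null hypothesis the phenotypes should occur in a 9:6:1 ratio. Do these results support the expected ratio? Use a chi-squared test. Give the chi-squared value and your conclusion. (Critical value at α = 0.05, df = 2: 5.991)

8.924; not consistent

Expected counts for N = 783 under a 9:6:1 ratio (total parts = 16):
  disc-shaped: 783 × 9/16 = 440.4375
  spherical: 783 × 6/16 = 293.625
  elongated: 783 × 1/16 = 48.9375
χ² = Σ (O − E)² / E
  disc-shaped: (467 − 440.4375)² / 440.4375 = 1.6020
  spherical: (256 − 293.625)² / 293.625 = 4.8213
  elongated: (60 − 48.9375)² / 48.9375 = 2.5007
χ² = 1.6020 + 4.8213 + 2.5007 = 8.924
Degrees of freedom = 3 − 1 = 2; critical value at α = 0.05 is 5.991.
Since 8.924 > 5.991, we reject the null hypothesis — the data do not fit the 9:6:1 ratio.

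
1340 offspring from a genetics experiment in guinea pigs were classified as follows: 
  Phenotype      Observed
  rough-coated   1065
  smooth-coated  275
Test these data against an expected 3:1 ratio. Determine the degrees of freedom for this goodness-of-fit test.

A goodness-of-fit test with 2 phenotype classes has df = 2 − 1 = 1.

1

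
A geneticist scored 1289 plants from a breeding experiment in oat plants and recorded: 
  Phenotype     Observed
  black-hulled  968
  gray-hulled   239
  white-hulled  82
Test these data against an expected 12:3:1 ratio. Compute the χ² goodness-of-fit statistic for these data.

0.057

The 12:3:1 ratio has 16 parts, so with N = 1289 the expected counts are:
  black-hulled: 1289 × 12/16 = 966.75
  gray-hulled: 1289 × 3/16 = 241.6875
  white-hulled: 1289 × 1/16 = 80.5625
χ² = Σ (O − E)² / E
  black-hulled: (968 − 966.75)² / 966.75 = 0.0016
  gray-hulled: (239 − 241.6875)² / 241.6875 = 0.0299
  white-hulled: (82 − 80.5625)² / 80.5625 = 0.0256
χ² = 0.0016 + 0.0299 + 0.0256 = 0.0571 ≈ 0.057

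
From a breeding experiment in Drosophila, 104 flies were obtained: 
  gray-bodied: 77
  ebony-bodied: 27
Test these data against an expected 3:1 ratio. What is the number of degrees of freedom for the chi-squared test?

1

A goodness-of-fit test with 2 phenotype classes has df = 2 − 1 = 1.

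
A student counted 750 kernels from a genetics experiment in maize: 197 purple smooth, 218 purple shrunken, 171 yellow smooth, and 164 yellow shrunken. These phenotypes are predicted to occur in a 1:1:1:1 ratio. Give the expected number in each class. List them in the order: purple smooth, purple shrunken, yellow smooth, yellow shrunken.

187.5, 187.5, 187.5, 187.5

Expected counts for N = 750 under a 1:1:1:1 ratio (total parts = 4):
  purple smooth: 750 × 1/4 = 187.5
  purple shrunken: 750 × 1/4 = 187.5
  yellow smooth: 750 × 1/4 = 187.5
  yellow shrunken: 750 × 1/4 = 187.5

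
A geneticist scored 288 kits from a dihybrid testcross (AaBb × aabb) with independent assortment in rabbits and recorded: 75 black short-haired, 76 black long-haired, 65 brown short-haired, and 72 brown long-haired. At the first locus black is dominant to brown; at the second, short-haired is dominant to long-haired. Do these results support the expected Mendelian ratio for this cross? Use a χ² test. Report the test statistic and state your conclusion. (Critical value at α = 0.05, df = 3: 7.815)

1.028; consistent

A dihybrid testcross with independent assortment gives a 1:1:1:1 ratio.
Expected counts for N = 288 under a 1:1:1:1 ratio (total parts = 4):
  black short-haired: 288 × 1/4 = 72
  black long-haired: 288 × 1/4 = 72
  brown short-haired: 288 × 1/4 = 72
  brown long-haired: 288 × 1/4 = 72
χ² = Σ (O − E)² / E
  black short-haired: (75 − 72)² / 72 = 0.1250
  black long-haired: (76 − 72)² / 72 = 0.2222
  brown short-haired: (65 − 72)² / 72 = 0.6806
  brown long-haired: (72 − 72)² / 72 = 0.0000
χ² = 0.1250 + 0.2222 + 0.6806 + 0.0000 = 1.0278 ≈ 1.028
Degrees of freedom = 4 − 1 = 3; critical value at α = 0.05 is 7.815.
Since 1.028 < 7.815, we fail to reject the null hypothesis — the data are consistent with the 1:1:1:1 ratio.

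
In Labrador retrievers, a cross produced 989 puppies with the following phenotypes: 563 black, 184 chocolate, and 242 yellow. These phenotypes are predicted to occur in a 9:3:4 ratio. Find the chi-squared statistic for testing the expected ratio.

Expected counts for N = 989 under a 9:3:4 ratio (total parts = 16):
  black: 989 × 9/16 = 556.3125
  chocolate: 989 × 3/16 = 185.4375
  yellow: 989 × 4/16 = 247.25
χ² = Σ (O − E)² / E
  black: (563 − 556.3125)² / 556.3125 = 0.0804
  chocolate: (184 − 185.4375)² / 185.4375 = 0.0111
  yellow: (242 − 247.25)² / 247.25 = 0.1115
χ² = 0.0804 + 0.0111 + 0.1115 = 0.203

0.203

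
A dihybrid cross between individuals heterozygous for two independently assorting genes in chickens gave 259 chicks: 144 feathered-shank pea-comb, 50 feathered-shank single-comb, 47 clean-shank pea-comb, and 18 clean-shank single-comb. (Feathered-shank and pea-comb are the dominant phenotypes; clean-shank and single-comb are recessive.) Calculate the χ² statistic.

A dihybrid F₂ with independent assortment and complete dominance at both loci gives a 9:3:3:1 phenotypic ratio.
Total ratio parts = 16. Expected numbers out of 259:
  feathered-shank pea-comb: 259 × 9/16 = 145.6875
  feathered-shank single-comb: 259 × 3/16 = 48.5625
  clean-shank pea-comb: 259 × 3/16 = 48.5625
  clean-shank single-comb: 259 × 1/16 = 16.1875
χ² = Σ (O − E)² / E
  feathered-shank pea-comb: (144 − 145.6875)² / 145.6875 = 0.0195
  feathered-shank single-comb: (50 − 48.5625)² / 48.5625 = 0.0426
  clean-shank pea-comb: (47 − 48.5625)² / 48.5625 = 0.0503
  clean-shank single-comb: (18 − 16.1875)² / 16.1875 = 0.2029
χ² = 0.0195 + 0.0426 + 0.0503 + 0.2029 = 0.3153 ≈ 0.315

0.315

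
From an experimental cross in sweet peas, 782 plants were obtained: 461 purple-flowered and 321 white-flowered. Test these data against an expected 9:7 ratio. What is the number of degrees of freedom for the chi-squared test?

1

A goodness-of-fit test with 2 phenotype classes has df = 2 − 1 = 1.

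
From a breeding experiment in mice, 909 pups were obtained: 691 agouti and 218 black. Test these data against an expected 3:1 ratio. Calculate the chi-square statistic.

0.502

The 3:1 ratio has 4 parts, so with N = 909 the expected counts are:
  agouti: 909 × 3/4 = 681.75
  black: 909 × 1/4 = 227.25
χ² = Σ (O − E)² / E
  agouti: (691 − 681.75)² / 681.75 = 0.1255
  black: (218 − 227.25)² / 227.25 = 0.3765
χ² = 0.1255 + 0.3765 = 0.502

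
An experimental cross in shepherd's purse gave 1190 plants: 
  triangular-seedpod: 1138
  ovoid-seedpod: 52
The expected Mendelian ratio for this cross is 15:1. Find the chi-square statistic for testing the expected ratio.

Total ratio parts = 16. Expected numbers out of 1190:
  triangular-seedpod: 1190 × 15/16 = 1115.625
  ovoid-seedpod: 1190 × 1/16 = 74.375
χ² = Σ (O − E)² / E
  triangular-seedpod: (1138 − 1115.625)² / 1115.625 = 0.4488
  ovoid-seedpod: (52 − 74.375)² / 74.375 = 6.7313
χ² = 0.4488 + 6.7313 = 7.1801 ≈ 7.180

7.180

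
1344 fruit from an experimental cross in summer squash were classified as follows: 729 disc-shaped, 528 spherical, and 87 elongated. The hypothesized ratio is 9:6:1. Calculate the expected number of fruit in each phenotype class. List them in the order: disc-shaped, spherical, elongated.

756, 504, 84

Total ratio parts = 16. Expected numbers out of 1344:
  disc-shaped: 1344 × 9/16 = 756
  spherical: 1344 × 6/16 = 504
  elongated: 1344 × 1/16 = 84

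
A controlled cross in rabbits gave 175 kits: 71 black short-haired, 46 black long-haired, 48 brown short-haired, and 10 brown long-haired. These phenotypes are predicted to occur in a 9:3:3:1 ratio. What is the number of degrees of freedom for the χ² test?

A goodness-of-fit test with 4 phenotype classes has df = 4 − 1 = 3.

3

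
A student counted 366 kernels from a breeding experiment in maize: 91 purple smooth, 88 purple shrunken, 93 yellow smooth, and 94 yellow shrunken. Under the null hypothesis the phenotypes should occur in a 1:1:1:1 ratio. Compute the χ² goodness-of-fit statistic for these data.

0.230

Expected counts for N = 366 under a 1:1:1:1 ratio (total parts = 4):
  purple smooth: 366 × 1/4 = 91.5
  purple shrunken: 366 × 1/4 = 91.5
  yellow smooth: 366 × 1/4 = 91.5
  yellow shrunken: 366 × 1/4 = 91.5
χ² = Σ (O − E)² / E
  purple smooth: (91 − 91.5)² / 91.5 = 0.0027
  purple shrunken: (88 − 91.5)² / 91.5 = 0.1339
  yellow smooth: (93 − 91.5)² / 91.5 = 0.0246
  yellow shrunken: (94 − 91.5)² / 91.5 = 0.0683
χ² = 0.0027 + 0.1339 + 0.0246 + 0.0683 = 0.2295 ≈ 0.230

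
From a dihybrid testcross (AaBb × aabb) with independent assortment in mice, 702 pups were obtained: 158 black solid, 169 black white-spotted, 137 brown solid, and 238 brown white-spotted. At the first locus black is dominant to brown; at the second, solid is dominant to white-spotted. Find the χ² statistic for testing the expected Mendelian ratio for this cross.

32.689

A dihybrid testcross with independent assortment gives a 1:1:1:1 ratio.
Under the 1:1:1:1 hypothesis (Σ ratio = 4, N = 702):
  black solid: 702 × 1/4 = 175.5
  black white-spotted: 702 × 1/4 = 175.5
  brown solid: 702 × 1/4 = 175.5
  brown white-spotted: 702 × 1/4 = 175.5
χ² = Σ (O − E)² / E
  black solid: (158 − 175.5)² / 175.5 = 1.7450
  black white-spotted: (169 − 175.5)² / 175.5 = 0.2407
  brown solid: (137 − 175.5)² / 175.5 = 8.4459
  brown white-spotted: (238 − 175.5)² / 175.5 = 22.2578
χ² = 1.7450 + 0.2407 + 8.4459 + 22.2578 = 32.6894 ≈ 32.689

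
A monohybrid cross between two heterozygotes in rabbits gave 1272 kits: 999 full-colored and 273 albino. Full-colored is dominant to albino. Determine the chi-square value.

8.491

For a monohybrid cross between heterozygotes with complete dominance, the expected phenotypic ratio is 3:1.
Total ratio parts = 4. Expected numbers out of 1272:
  full-colored: 1272 × 3/4 = 954
  albino: 1272 × 1/4 = 318
χ² = Σ (O − E)² / E
  full-colored: (999 − 954)² / 954 = 2.1226
  albino: (273 − 318)² / 318 = 6.3679
χ² = 2.1226 + 6.3679 = 8.4905 ≈ 8.491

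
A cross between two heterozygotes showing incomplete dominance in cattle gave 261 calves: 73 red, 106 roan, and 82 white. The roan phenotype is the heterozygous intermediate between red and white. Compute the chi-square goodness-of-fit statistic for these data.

With incomplete dominance, a heterozygote × heterozygote cross gives a 1:2:1 phenotypic ratio.
Under the 1:2:1 hypothesis (Σ ratio = 4, N = 261):
  red: 261 × 1/4 = 65.25
  roan: 261 × 2/4 = 130.5
  white: 261 × 1/4 = 65.25
χ² = Σ (O − E)² / E
  red: (73 − 65.25)² / 65.25 = 0.9205
  roan: (106 − 130.5)² / 130.5 = 4.5996
  white: (82 − 65.25)² / 65.25 = 4.2998
χ² = 0.9205 + 4.5996 + 4.2998 = 9.8199 ≈ 9.820

9.820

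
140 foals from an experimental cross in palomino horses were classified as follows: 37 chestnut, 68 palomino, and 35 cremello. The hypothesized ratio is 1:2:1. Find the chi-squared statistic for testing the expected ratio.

0.171

Expected counts for N = 140 under a 1:2:1 ratio (total parts = 4):
  chestnut: 140 × 1/4 = 35
  palomino: 140 × 2/4 = 70
  cremello: 140 × 1/4 = 35
χ² = Σ (O − E)² / E
  chestnut: (37 − 35)² / 35 = 0.1143
  palomino: (68 − 70)² / 70 = 0.0571
  cremello: (35 − 35)² / 35 = 0.0000
χ² = 0.1143 + 0.0571 + 0.0000 = 0.1714 ≈ 0.171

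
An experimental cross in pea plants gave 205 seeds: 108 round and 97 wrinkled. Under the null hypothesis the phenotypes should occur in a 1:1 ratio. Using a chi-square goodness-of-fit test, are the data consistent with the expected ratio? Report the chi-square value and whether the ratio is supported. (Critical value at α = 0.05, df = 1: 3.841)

Expected counts for N = 205 under a 1:1 ratio (total parts = 2):
  round: 205 × 1/2 = 102.5
  wrinkled: 205 × 1/2 = 102.5
χ² = Σ (O − E)² / E
  round: (108 − 102.5)² / 102.5 = 0.2951
  wrinkled: (97 − 102.5)² / 102.5 = 0.2951
χ² = 0.2951 + 0.2951 = 0.5902 ≈ 0.590
Degrees of freedom = 2 − 1 = 1; critical value at α = 0.05 is 3.841.
Since 0.590 < 3.841, we fail to reject the null hypothesis — the data are consistent with the 1:1 ratio.

0.590; consistent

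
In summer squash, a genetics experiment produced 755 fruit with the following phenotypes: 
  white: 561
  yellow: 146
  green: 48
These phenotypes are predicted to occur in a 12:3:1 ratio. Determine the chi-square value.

Total ratio parts = 16. Expected numbers out of 755:
  white: 755 × 12/16 = 566.25
  yellow: 755 × 3/16 = 141.5625
  green: 755 × 1/16 = 47.1875
χ² = Σ (O − E)² / E
  white: (561 − 566.25)² / 566.25 = 0.0487
  yellow: (146 − 141.5625)² / 141.5625 = 0.1391
  green: (48 − 47.1875)² / 47.1875 = 0.0140
χ² = 0.0487 + 0.1391 + 0.0140 = 0.2018 ≈ 0.202

0.202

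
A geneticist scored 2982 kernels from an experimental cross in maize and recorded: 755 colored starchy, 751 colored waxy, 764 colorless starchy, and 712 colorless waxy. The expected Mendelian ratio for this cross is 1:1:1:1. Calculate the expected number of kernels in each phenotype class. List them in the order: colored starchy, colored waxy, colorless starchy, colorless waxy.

745.5, 745.5, 745.5, 745.5

Total ratio parts = 4. Expected numbers out of 2982:
  colored starchy: 2982 × 1/4 = 745.5
  colored waxy: 2982 × 1/4 = 745.5
  colorless starchy: 2982 × 1/4 = 745.5
  colorless waxy: 2982 × 1/4 = 745.5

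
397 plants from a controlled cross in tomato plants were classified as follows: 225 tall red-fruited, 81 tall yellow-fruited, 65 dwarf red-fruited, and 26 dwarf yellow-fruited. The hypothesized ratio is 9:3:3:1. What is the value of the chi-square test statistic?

The 9:3:3:1 ratio has 16 parts, so with N = 397 the expected counts are:
  tall red-fruited: 397 × 9/16 = 223.3125
  tall yellow-fruited: 397 × 3/16 = 74.4375
  dwarf red-fruited: 397 × 3/16 = 74.4375
  dwarf yellow-fruited: 397 × 1/16 = 24.8125
χ² = Σ (O − E)² / E
  tall red-fruited: (225 − 223.3125)² / 223.3125 = 0.0128
  tall yellow-fruited: (81 − 74.4375)² / 74.4375 = 0.5786
  dwarf red-fruited: (65 − 74.4375)² / 74.4375 = 1.1965
  dwarf yellow-fruited: (26 − 24.8125)² / 24.8125 = 0.0568
χ² = 0.0128 + 0.5786 + 1.1965 + 0.0568 = 1.8447 ≈ 1.845

1.845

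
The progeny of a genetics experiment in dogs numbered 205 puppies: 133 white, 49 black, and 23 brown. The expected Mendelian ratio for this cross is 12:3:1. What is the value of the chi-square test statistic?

13.803

Under the 12:3:1 hypothesis (Σ ratio = 16, N = 205):
  white: 205 × 12/16 = 153.75
  black: 205 × 3/16 = 38.4375
  brown: 205 × 1/16 = 12.8125
χ² = Σ (O − E)² / E
  white: (133 − 153.75)² / 153.75 = 2.8004
  black: (49 − 38.4375)² / 38.4375 = 2.9025
  brown: (23 − 12.8125)² / 12.8125 = 8.1003
χ² = 2.8004 + 2.9025 + 8.1003 = 13.8032 ≈ 13.803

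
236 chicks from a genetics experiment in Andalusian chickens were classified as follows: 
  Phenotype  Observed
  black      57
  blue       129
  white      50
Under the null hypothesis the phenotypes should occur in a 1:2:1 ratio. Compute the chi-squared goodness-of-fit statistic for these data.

Total ratio parts = 4. Expected numbers out of 236:
  black: 236 × 1/4 = 59
  blue: 236 × 2/4 = 118
  white: 236 × 1/4 = 59
χ² = Σ (O − E)² / E
  black: (57 − 59)² / 59 = 0.0678
  blue: (129 − 118)² / 118 = 1.0254
  white: (50 − 59)² / 59 = 1.3729
χ² = 0.0678 + 1.0254 + 1.3729 = 2.4661 ≈ 2.466

2.466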